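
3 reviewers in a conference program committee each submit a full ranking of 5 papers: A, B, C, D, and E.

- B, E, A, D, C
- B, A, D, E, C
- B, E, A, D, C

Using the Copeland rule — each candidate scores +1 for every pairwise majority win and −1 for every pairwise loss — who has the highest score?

B

Pairwise results:
  A vs B: B wins 3–0.
  A vs C: A wins 3–0.
  A vs D: A wins 3–0.
  A vs E: E wins 2–1.
  B vs C: B wins 3–0.
  B vs D: B wins 3–0.
  B vs E: B wins 3–0.
  C vs D: D wins 3–0.
  C vs E: E wins 3–0.
  D vs E: E wins 2–1.
Copeland scores (wins − losses):
  A: 2 − 2 = 0
  B: 4 − 0 = 4
  C: 0 − 4 = -4
  D: 1 − 3 = -2
  E: 3 − 1 = 2
B has the best Copeland score.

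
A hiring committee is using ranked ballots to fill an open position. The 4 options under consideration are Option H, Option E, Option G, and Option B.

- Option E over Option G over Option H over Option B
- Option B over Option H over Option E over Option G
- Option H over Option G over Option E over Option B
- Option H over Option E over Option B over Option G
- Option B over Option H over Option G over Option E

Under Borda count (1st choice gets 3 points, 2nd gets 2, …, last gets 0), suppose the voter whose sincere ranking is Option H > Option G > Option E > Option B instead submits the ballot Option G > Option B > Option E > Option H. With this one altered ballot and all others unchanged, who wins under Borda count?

Borda totals with the altered ballot: Option H 8, Option E 7, Option G 6, Option B 9.
The switch changes the winner from Option H to Option B.

Option B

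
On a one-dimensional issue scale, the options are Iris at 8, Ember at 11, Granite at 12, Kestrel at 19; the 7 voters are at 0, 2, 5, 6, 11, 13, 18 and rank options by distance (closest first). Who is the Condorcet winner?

Iris

With single-peaked preferences on a line, the Condorcet winner is the candidate closest to the median voter.
The median voter (position 6) is closest to Iris at 8.
Check: Iris vs Kestrel — voters closer to Iris: 6 of 7.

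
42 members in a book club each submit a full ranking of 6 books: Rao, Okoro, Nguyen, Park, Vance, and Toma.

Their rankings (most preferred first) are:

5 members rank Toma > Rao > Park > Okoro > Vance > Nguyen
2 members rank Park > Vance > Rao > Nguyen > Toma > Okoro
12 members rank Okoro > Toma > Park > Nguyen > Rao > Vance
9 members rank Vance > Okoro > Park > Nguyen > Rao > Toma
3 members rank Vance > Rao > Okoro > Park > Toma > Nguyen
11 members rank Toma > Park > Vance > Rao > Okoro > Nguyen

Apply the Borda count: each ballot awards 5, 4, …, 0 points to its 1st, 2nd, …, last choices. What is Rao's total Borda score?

Borda scores:
  Rao: 5·4 + 2·3 + 12·1 + 9·1 + 3·4 + 11·2 = 81
  Okoro: 5·2 + 2·0 + 12·5 + 9·4 + 3·3 + 11·1 = 126
  Nguyen: 5·0 + 2·2 + 12·2 + 9·2 + 3·0 + 11·0 = 46
  Park: 5·3 + 2·5 + 12·3 + 9·3 + 3·2 + 11·4 = 138
  Vance: 5·1 + 2·4 + 12·0 + 9·5 + 3·5 + 11·3 = 106
  Toma: 5·5 + 2·1 + 12·4 + 9·0 + 3·1 + 11·5 = 133

81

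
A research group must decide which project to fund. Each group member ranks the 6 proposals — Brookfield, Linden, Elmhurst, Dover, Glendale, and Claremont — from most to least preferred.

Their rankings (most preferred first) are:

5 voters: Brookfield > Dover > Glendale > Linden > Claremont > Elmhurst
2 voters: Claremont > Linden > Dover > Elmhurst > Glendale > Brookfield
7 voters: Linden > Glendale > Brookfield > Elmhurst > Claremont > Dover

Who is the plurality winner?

First-place vote totals:
  Brookfield: 5
  Linden: 7
  Elmhurst: 0
  Dover: 0
  Glendale: 0
  Claremont: 2
Linden has the most first-place votes.

Linden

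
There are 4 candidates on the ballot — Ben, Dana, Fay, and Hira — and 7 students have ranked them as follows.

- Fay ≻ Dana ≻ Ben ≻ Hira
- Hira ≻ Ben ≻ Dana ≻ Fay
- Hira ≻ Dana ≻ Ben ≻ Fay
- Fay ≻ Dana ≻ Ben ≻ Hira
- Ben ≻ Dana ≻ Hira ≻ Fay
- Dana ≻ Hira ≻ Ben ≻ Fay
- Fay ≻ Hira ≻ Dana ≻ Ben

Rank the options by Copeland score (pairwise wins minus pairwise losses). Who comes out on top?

Pairwise results:
  Ben vs Dana: Dana wins 5–2.
  Ben vs Fay: Ben wins 4–3.
  Ben vs Hira: Hira wins 4–3.
  Dana vs Fay: Dana wins 4–3.
  Dana vs Hira: Dana wins 4–3.
  Fay vs Hira: Hira wins 4–3.
Copeland scores (wins − losses):
  Ben: 1 − 2 = -1
  Dana: 3 − 0 = 3
  Fay: 0 − 3 = -3
  Hira: 2 − 1 = 1
Dana has the best Copeland score.

Dana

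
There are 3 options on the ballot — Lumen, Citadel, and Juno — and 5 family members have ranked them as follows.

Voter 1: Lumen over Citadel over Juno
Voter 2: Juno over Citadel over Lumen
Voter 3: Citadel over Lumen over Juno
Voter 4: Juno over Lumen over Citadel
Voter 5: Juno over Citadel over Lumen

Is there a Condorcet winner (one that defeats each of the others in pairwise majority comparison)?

Yes

Head-to-head results (5 voters total):
Lumen vs Citadel: Citadel wins 3–2.
Lumen vs Juno: Juno wins 3–2.
Citadel vs Juno: Juno wins 3–2.
Juno beats each rival — Lumen (3–2), Citadel (3–2) — so Juno is the Condorcet winner.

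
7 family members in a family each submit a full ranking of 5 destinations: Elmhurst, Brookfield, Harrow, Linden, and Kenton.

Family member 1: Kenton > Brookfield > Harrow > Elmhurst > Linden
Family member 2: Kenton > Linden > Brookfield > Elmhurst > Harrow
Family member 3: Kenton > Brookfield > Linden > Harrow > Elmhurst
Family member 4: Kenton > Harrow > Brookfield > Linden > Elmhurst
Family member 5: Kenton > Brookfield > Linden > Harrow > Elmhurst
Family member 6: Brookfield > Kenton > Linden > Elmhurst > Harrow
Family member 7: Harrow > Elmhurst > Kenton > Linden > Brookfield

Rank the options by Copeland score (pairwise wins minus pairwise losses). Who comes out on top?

Pairwise results:
  Elmhurst vs Brookfield: Brookfield wins 6–1.
  Elmhurst vs Harrow: Harrow wins 5–2.
  Elmhurst vs Linden: Linden wins 5–2.
  Elmhurst vs Kenton: Kenton wins 6–1.
  Brookfield vs Harrow: Brookfield wins 5–2.
  Brookfield vs Linden: Brookfield wins 5–2.
  Brookfield vs Kenton: Kenton wins 6–1.
  Harrow vs Linden: Linden wins 4–3.
  Harrow vs Kenton: Kenton wins 6–1.
  Linden vs Kenton: Kenton wins 7–0.
Copeland scores (wins − losses):
  Elmhurst: 0 − 4 = -4
  Brookfield: 3 − 1 = 2
  Harrow: 1 − 3 = -2
  Linden: 2 − 2 = 0
  Kenton: 4 − 0 = 4
Kenton has the best Copeland score.

Kenton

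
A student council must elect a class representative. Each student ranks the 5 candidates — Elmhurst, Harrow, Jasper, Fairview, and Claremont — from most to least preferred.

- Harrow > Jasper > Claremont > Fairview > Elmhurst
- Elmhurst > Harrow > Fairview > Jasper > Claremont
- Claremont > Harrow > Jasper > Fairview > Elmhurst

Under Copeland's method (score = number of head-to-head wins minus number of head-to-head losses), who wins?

Harrow

Pairwise results:
  Elmhurst vs Harrow: Harrow wins 2–1.
  Elmhurst vs Jasper: Jasper wins 2–1.
  Elmhurst vs Fairview: Fairview wins 2–1.
  Elmhurst vs Claremont: Claremont wins 2–1.
  Harrow vs Jasper: Harrow wins 3–0.
  Harrow vs Fairview: Harrow wins 3–0.
  Harrow vs Claremont: Harrow wins 2–1.
  Jasper vs Fairview: Jasper wins 2–1.
  Jasper vs Claremont: Jasper wins 2–1.
  Fairview vs Claremont: Claremont wins 2–1.
Copeland scores (wins − losses):
  Elmhurst: 0 − 4 = -4
  Harrow: 4 − 0 = 4
  Jasper: 3 − 1 = 2
  Fairview: 1 − 3 = -2
  Claremont: 2 − 2 = 0
Harrow has the best Copeland score.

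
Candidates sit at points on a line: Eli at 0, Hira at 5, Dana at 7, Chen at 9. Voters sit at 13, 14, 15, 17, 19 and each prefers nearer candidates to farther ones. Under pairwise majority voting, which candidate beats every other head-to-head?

With single-peaked preferences on a line, the Condorcet winner is the candidate closest to the median voter.
The median voter (position 15) is closest to Chen at 9.
Check: Chen vs Hira — voters closer to Chen: 5 of 5.

Chen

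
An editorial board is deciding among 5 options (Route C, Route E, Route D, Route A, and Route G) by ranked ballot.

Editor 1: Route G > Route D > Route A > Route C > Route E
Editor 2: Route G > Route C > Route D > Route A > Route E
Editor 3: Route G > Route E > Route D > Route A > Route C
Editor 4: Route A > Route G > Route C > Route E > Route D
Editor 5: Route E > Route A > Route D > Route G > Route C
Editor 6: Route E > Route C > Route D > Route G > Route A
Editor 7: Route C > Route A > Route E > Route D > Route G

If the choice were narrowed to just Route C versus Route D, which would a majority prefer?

Route C

Ballots ranking Route C above Route D: 4.
Ballots ranking Route D above Route C: 3.
Route C wins the head-to-head, 4–3.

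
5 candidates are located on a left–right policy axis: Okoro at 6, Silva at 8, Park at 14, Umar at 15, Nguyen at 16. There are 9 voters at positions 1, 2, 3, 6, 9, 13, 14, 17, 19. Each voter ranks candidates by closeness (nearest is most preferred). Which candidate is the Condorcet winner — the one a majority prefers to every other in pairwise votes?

With single-peaked preferences on a line, the Condorcet winner is the candidate closest to the median voter.
The median voter (position 9) is closest to Silva at 8.
Check: Silva vs Umar — voters closer to Silva: 5 of 9.

Silva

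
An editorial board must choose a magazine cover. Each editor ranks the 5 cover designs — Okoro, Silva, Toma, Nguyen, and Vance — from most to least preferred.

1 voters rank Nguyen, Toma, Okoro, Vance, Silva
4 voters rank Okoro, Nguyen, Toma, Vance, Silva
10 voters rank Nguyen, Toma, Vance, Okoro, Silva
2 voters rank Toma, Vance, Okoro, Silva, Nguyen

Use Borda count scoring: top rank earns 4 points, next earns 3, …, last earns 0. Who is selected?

Nguyen

Borda scores:
  Okoro: 2 + 4·4 + 10·1 + 2·2 = 32
  Silva: 0 + 4·0 + 10·0 + 2·1 = 2
  Toma: 3 + 4·2 + 10·3 + 2·4 = 49
  Nguyen: 4 + 4·3 + 10·4 + 2·0 = 56
  Vance: 1 + 4·1 + 10·2 + 2·3 = 31
Nguyen has the highest total.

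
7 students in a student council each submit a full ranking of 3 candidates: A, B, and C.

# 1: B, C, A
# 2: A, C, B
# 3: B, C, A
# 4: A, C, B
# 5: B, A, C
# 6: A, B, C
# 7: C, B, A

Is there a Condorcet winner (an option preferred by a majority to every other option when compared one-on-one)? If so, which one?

Head-to-head results (7 voters total):
A vs B: B wins 4–3.
A vs C: A wins 4–3.
B vs C: B wins 4–3.
B beats each rival — A (4–3), C (4–3) — so B is the Condorcet winner.

B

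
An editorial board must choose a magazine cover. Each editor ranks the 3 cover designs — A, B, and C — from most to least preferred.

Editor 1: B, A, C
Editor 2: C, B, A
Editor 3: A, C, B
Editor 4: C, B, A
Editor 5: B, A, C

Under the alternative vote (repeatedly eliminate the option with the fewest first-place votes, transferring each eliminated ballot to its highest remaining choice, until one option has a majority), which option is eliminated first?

Round 1: B 2, C 2, A 1. A has the fewest and is eliminated.
Round 2: C 3, B 2. C has a majority.

A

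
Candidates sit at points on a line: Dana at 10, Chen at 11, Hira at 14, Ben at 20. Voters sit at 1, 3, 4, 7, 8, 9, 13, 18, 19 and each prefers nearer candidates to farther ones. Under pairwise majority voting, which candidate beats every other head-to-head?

With single-peaked preferences on a line, the Condorcet winner is the candidate closest to the median voter.
The median voter (position 8) is closest to Dana at 10.
Check: Dana vs Ben — voters closer to Dana: 7 of 9.

Dana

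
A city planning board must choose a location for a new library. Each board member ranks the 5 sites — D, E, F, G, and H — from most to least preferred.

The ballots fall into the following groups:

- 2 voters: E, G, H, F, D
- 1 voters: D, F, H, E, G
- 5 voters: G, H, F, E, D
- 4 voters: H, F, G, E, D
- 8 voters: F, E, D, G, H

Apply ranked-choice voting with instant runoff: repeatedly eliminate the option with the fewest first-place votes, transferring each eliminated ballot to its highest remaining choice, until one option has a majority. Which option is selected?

F

Round 1: F 8, G 5, H 4, E 2, D 1. D has the fewest and is eliminated.
Round 2: F 9, G 5, H 4, E 2. E has the fewest and is eliminated.
Round 3: F 9, G 7, H 4. H has the fewest and is eliminated.
Round 4: F 13, G 7. F has a majority.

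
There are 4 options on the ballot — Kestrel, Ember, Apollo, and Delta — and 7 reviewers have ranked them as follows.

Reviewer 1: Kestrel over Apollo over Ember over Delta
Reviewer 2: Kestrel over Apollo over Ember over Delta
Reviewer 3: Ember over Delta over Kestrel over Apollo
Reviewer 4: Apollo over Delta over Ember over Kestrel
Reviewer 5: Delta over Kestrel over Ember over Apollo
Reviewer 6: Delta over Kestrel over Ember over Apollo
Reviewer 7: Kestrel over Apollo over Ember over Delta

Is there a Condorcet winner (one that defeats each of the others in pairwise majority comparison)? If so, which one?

There is no Condorcet winner

Head-to-head results (7 voters total):
Kestrel vs Ember: Kestrel wins 5–2.
Kestrel vs Apollo: Kestrel wins 6–1.
Kestrel vs Delta: Delta wins 4–3.
Ember vs Apollo: Apollo wins 4–3.
Ember vs Delta: Ember wins 4–3.
Apollo vs Delta: Apollo wins 4–3.
No candidate beats all others: Kestrel beats Ember beats Delta beats Kestrel, a majority cycle.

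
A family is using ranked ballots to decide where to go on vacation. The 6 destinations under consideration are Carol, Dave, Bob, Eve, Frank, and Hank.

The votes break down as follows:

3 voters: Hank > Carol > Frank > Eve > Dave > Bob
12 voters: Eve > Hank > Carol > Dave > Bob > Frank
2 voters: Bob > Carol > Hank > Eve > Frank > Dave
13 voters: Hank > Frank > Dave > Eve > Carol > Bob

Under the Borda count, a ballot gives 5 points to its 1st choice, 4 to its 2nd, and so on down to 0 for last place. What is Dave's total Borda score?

Borda scores:
  Carol: 3·4 + 12·3 + 2·4 + 13·1 = 69
  Dave: 3·1 + 12·2 + 2·0 + 13·3 = 66
  Bob: 3·0 + 12·1 + 2·5 + 13·0 = 22
  Eve: 3·2 + 12·5 + 2·2 + 13·2 = 96
  Frank: 3·3 + 12·0 + 2·1 + 13·4 = 63
  Hank: 3·5 + 12·4 + 2·3 + 13·5 = 134

66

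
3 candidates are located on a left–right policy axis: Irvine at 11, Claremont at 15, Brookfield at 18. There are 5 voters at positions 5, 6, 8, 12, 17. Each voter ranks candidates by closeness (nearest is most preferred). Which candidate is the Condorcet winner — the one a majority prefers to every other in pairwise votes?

With single-peaked preferences on a line, the Condorcet winner is the candidate closest to the median voter.
The median voter (position 8) is closest to Irvine at 11.
Check: Irvine vs Brookfield — voters closer to Irvine: 4 of 5.

Irvine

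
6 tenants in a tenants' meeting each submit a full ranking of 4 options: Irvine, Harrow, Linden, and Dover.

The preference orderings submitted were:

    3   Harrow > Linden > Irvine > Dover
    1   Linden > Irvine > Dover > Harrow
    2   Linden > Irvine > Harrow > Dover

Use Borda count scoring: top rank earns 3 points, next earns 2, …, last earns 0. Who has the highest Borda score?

Borda scores:
  Irvine: 3·1 + 2 + 2·2 = 9
  Harrow: 3·3 + 0 + 2·1 = 11
  Linden: 3·2 + 3 + 2·3 = 15
  Dover: 3·0 + 1 + 2·0 = 1
Linden has the highest total.

Linden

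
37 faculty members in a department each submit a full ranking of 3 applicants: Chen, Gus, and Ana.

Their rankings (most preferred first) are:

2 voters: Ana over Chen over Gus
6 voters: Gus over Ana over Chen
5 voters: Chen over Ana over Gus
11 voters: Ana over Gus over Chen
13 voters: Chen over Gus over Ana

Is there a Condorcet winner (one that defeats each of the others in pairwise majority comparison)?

No

Head-to-head results (37 voters total):
Chen vs Gus: Chen wins 20–17.
Chen vs Ana: Ana wins 19–18.
Gus vs Ana: Gus wins 19–18.
No candidate beats all others: Chen beats Gus beats Ana beats Chen, a majority cycle.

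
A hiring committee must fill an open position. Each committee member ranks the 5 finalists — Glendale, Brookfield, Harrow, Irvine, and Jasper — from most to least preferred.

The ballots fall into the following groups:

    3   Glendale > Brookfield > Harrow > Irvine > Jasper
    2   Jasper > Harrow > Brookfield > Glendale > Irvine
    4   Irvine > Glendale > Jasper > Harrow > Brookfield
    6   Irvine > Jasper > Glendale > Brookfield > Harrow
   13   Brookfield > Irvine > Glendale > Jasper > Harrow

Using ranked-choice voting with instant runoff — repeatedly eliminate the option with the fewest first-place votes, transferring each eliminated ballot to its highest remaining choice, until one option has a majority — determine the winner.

Round 1: Brookfield 13, Irvine 10, Glendale 3, Jasper 2, Harrow 0. Harrow has the fewest and is eliminated.
Round 2: Brookfield 13, Irvine 10, Glendale 3, Jasper 2. Jasper has the fewest and is eliminated.
Round 3: Brookfield 15, Irvine 10, Glendale 3. Brookfield has a majority.

Brookfield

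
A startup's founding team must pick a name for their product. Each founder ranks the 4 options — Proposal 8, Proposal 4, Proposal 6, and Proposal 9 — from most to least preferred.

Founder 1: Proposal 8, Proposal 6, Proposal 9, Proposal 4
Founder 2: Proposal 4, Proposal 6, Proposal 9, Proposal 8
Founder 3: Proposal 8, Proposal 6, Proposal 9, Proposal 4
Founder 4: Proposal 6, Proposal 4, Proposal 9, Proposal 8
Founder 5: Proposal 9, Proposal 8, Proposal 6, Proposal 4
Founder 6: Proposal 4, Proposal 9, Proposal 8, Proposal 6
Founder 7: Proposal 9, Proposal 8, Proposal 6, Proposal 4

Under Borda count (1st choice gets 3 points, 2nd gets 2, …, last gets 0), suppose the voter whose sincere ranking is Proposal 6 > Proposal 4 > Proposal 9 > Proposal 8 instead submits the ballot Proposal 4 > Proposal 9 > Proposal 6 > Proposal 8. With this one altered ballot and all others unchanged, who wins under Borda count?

Borda totals with the altered ballot: Proposal 8 11, Proposal 4 9, Proposal 6 9, Proposal 9 13.
The winner is unchanged: still Proposal 9.

Proposal 9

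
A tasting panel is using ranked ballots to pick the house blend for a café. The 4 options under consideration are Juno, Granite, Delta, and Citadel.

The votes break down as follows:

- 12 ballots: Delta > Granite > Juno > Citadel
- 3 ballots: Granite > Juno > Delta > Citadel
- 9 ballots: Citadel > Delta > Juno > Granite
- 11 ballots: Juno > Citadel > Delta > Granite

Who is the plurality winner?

First-place vote totals:
  Juno: 11
  Granite: 3
  Delta: 12
  Citadel: 9
Delta has the most first-place votes.

Delta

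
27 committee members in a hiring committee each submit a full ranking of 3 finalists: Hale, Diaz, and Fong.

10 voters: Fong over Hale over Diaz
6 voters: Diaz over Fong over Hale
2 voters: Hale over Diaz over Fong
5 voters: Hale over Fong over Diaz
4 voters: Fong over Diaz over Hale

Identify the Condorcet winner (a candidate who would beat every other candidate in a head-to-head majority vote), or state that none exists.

Fong

Head-to-head results (27 voters total):
Hale vs Diaz: Hale wins 17–10.
Hale vs Fong: Fong wins 20–7.
Diaz vs Fong: Fong wins 19–8.
Fong beats each rival — Hale (20–7), Diaz (19–8) — so Fong is the Condorcet winner.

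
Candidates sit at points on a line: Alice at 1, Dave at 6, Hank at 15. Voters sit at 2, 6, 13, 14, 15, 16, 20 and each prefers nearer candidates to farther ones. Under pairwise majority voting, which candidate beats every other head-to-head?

With single-peaked preferences on a line, the Condorcet winner is the candidate closest to the median voter.
The median voter (position 14) is closest to Hank at 15.
Check: Hank vs Dave — voters closer to Hank: 5 of 7.

Hank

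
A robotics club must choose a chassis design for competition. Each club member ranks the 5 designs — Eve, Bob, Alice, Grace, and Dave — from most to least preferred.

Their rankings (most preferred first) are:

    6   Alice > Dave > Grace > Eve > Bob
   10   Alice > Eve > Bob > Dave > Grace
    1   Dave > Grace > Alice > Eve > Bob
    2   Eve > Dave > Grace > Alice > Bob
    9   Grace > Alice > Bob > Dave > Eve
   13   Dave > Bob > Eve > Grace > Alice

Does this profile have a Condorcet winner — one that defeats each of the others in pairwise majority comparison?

No

Head-to-head results (41 voters total):
Eve vs Bob: Bob wins 22–19.
Eve vs Alice: Alice wins 26–15.
Eve vs Grace: Eve wins 25–16.
Eve vs Dave: Dave wins 29–12.
Bob vs Alice: Alice wins 28–13.
Bob vs Grace: Bob wins 23–18.
Bob vs Dave: Dave wins 22–19.
Alice vs Grace: Grace wins 25–16.
Alice vs Dave: Alice wins 25–16.
Grace vs Dave: Dave wins 32–9.
No candidate beats all others: Eve beats Grace beats Alice beats Eve, a majority cycle.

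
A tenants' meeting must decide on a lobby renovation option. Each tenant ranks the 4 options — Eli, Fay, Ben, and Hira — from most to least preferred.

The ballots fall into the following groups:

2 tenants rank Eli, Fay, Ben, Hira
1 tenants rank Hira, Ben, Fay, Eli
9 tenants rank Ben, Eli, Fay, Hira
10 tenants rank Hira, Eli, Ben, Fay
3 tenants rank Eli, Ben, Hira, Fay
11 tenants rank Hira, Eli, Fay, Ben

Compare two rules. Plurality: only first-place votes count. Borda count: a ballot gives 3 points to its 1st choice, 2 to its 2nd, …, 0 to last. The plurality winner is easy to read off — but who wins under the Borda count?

Eli

Plurality first-place counts: Eli 5, Fay 0, Ben 9, Hira 22 → Hira.
Borda totals: Eli 75, Fay 25, Ben 47, Hira 69 → Eli.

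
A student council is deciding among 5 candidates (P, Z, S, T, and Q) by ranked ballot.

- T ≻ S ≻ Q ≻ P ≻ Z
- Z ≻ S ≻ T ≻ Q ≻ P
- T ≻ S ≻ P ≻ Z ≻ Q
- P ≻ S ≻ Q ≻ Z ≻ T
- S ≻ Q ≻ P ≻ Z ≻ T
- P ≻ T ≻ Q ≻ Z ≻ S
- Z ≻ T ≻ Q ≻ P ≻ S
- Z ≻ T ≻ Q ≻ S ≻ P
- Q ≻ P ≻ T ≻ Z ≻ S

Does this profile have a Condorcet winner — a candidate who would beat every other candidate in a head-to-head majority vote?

No

Head-to-head results (9 voters total):
P vs Z: P wins 6–3.
P vs S: S wins 5–4.
P vs T: T wins 5–4.
P vs Q: Q wins 6–3.
Z vs S: Z wins 5–4.
Z vs T: Z wins 5–4.
Z vs Q: Q wins 5–4.
S vs T: T wins 6–3.
S vs Q: S wins 5–4.
T vs Q: T wins 6–3.
No candidate beats all others: P beats Z beats S beats P, a majority cycle.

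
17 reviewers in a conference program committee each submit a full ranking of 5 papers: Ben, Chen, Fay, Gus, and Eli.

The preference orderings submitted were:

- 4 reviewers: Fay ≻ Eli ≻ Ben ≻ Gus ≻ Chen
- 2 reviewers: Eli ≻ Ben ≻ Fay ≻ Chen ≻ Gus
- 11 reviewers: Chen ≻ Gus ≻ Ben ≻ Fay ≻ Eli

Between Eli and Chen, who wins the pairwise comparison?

Chen

Ballots ranking Eli above Chen: 4+2 = 6.
Ballots ranking Chen above Eli: 11.
Chen wins the head-to-head, 11–6.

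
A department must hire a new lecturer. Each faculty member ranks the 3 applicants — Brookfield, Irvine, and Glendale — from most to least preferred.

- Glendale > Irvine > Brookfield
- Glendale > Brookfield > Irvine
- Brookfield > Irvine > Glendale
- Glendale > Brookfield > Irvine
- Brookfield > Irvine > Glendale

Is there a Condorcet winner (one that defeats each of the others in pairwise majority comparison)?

Yes

Head-to-head results (5 voters total):
Brookfield vs Irvine: Brookfield wins 4–1.
Brookfield vs Glendale: Glendale wins 3–2.
Irvine vs Glendale: Glendale wins 3–2.
Glendale beats each rival — Brookfield (3–2), Irvine (3–2) — so Glendale is the Condorcet winner.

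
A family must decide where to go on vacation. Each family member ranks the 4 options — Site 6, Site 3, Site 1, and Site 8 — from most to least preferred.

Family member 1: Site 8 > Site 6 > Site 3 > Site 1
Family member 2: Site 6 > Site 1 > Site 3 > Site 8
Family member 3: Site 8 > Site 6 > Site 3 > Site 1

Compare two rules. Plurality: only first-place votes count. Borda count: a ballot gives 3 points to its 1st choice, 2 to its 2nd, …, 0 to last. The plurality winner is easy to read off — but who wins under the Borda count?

Plurality first-place counts: Site 6 1, Site 3 0, Site 1 0, Site 8 2 → Site 8.
Borda totals: Site 6 7, Site 3 3, Site 1 2, Site 8 6 → Site 6.

Site 6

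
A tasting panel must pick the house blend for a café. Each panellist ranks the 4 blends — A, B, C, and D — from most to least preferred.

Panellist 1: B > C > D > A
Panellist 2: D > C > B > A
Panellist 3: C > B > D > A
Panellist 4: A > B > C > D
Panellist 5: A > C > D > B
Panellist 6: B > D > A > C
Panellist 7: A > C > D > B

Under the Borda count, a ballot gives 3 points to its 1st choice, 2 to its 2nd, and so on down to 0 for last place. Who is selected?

C

Borda scores:
  A: 0 + 0 + 0 + 3 + 3 + 1 + 3 = 10
  B: 3 + 1 + 2 + 2 + 0 + 3 + 0 = 11
  C: 2 + 2 + 3 + 1 + 2 + 0 + 2 = 12
  D: 1 + 3 + 1 + 0 + 1 + 2 + 1 = 9
C has the highest total.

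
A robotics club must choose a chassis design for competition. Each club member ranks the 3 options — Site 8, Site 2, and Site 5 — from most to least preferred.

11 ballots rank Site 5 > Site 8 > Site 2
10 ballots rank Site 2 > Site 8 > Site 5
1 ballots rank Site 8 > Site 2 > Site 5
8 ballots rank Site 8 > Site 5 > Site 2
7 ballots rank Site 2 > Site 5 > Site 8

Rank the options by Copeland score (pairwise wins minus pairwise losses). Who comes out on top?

Site 8

Pairwise results:
  Site 8 vs Site 2: Site 8 wins 20–17.
  Site 8 vs Site 5: Site 8 wins 19–18.
  Site 2 vs Site 5: Site 5 wins 19–18.
Copeland scores (wins − losses):
  Site 8: 2 − 0 = 2
  Site 2: 0 − 2 = -2
  Site 5: 1 − 1 = 0
Site 8 has the best Copeland score.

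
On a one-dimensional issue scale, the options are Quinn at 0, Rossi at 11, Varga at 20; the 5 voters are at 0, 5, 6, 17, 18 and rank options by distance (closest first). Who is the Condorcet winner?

Rossi

With single-peaked preferences on a line, the Condorcet winner is the candidate closest to the median voter.
The median voter (position 6) is closest to Rossi at 11.
Check: Rossi vs Quinn — voters closer to Rossi: 3 of 5.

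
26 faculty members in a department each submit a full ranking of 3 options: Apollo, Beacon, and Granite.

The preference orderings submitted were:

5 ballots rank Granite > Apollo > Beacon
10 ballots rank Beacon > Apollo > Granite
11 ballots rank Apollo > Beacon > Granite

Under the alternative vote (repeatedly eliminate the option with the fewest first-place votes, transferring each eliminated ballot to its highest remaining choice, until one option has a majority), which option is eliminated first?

Round 1: Apollo 11, Beacon 10, Granite 5. Granite has the fewest and is eliminated.
Round 2: Apollo 16, Beacon 10. Apollo has a majority.

Granite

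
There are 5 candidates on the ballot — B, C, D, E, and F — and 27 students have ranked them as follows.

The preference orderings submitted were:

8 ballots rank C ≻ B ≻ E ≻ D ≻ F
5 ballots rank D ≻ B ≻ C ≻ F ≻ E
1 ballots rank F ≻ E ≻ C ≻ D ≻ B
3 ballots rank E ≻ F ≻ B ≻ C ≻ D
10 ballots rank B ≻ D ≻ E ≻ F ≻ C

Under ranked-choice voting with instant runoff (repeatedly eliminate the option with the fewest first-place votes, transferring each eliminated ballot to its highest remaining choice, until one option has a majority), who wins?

Round 1: B 10, C 8, D 5, E 3, F 1. F has the fewest and is eliminated.
Round 2: B 10, C 8, D 5, E 4. E has the fewest and is eliminated.
Round 3: B 13, C 9, D 5. D has the fewest and is eliminated.
Round 4: B 18, C 9. B has a majority.

B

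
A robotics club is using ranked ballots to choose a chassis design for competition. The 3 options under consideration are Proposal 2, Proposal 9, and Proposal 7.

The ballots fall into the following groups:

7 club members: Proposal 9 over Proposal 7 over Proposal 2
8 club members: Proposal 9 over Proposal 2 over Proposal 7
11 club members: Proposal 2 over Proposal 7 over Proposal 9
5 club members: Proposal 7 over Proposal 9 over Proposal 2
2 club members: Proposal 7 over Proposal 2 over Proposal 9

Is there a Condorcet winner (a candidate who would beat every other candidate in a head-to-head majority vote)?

Head-to-head results (33 voters total):
Proposal 2 vs Proposal 9: Proposal 9 wins 20–13.
Proposal 2 vs Proposal 7: Proposal 2 wins 19–14.
Proposal 9 vs Proposal 7: Proposal 7 wins 18–15.
No candidate beats all others: Proposal 2 beats Proposal 7 beats Proposal 9 beats Proposal 2, a majority cycle.

No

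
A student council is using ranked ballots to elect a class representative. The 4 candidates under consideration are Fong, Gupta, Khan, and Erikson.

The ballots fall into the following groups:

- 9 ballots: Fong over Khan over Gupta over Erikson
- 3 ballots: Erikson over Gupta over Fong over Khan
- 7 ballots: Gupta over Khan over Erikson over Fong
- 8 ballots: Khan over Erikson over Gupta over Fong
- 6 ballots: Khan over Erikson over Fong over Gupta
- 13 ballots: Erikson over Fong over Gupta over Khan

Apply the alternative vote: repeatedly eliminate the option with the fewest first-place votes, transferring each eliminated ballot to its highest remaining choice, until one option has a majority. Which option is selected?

Khan

Round 1: Erikson 16, Khan 14, Fong 9, Gupta 7. Gupta has the fewest and is eliminated.
Round 2: Khan 21, Erikson 16, Fong 9. Fong has the fewest and is eliminated.
Round 3: Khan 30, Erikson 16. Khan has a majority.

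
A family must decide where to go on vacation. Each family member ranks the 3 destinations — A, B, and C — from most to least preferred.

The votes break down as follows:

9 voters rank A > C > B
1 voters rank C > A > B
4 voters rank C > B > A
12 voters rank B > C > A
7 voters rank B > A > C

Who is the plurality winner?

First-place vote totals:
  A: 9
  B: 19
  C: 5
B has the most first-place votes.

B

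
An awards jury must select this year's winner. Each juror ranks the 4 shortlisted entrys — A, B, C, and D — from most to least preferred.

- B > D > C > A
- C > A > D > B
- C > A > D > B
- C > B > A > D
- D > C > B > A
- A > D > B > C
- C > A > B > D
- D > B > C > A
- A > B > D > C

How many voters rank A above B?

Ballots ranking A above B: 5.
Ballots ranking B above A: 4.
So 5 of 9 voters prefer A to B.

5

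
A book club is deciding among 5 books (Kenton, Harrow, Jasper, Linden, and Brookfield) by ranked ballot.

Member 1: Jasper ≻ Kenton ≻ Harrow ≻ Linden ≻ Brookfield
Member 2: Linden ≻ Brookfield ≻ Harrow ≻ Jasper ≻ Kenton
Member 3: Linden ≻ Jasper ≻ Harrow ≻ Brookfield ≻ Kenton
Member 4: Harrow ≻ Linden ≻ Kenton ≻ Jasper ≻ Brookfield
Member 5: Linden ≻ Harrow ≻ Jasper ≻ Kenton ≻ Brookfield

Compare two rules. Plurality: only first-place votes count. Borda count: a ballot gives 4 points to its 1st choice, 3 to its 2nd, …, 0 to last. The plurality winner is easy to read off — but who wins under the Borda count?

Plurality first-place counts: Kenton 0, Harrow 1, Jasper 1, Linden 3, Brookfield 0 → Linden.
Borda totals: Kenton 6, Harrow 13, Jasper 11, Linden 16, Brookfield 4 → Linden.

Linden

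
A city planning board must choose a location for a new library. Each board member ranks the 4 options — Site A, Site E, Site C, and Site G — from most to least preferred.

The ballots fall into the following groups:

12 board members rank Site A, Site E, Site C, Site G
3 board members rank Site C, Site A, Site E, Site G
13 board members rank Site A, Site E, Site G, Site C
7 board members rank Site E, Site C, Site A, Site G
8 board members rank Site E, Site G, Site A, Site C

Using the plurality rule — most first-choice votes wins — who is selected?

Site A

First-place vote totals:
  Site A: 25
  Site E: 15
  Site C: 3
  Site G: 0
Site A has the most first-place votes.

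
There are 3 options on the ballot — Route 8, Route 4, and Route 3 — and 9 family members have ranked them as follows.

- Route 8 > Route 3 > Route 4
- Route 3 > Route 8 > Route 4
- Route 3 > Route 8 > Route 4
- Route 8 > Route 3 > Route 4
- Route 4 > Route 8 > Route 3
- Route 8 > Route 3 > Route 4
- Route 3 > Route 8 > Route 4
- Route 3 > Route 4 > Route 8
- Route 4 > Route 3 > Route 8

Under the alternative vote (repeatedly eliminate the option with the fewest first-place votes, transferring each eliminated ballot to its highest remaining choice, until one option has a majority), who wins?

Round 1: Route 3 4, Route 8 3, Route 4 2. Route 4 has the fewest and is eliminated.
Round 2: Route 3 5, Route 8 4. Route 3 has a majority.

Route 3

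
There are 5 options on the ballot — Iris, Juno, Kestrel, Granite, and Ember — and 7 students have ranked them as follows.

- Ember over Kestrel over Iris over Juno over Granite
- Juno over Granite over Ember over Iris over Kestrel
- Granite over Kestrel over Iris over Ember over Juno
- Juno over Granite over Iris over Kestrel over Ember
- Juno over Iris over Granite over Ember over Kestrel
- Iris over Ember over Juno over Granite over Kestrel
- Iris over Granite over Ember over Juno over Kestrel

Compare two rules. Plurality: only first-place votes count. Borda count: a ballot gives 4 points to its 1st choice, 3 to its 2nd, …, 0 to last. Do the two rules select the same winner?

No

Plurality first-place counts: Iris 2, Juno 3, Kestrel 0, Granite 1, Ember 1 → Juno.
Borda totals: Iris 18, Juno 16, Kestrel 7, Granite 16, Ember 13 → Iris.
The two rules disagree: plurality picks Juno, Borda picks Iris.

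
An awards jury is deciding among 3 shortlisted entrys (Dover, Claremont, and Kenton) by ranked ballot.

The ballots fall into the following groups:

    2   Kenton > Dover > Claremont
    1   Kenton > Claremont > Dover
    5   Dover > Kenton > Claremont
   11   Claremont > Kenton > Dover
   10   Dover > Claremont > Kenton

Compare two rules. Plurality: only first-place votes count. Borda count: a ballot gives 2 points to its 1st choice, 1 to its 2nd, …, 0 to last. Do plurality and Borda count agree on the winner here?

No

Plurality first-place counts: Dover 15, Claremont 11, Kenton 3 → Dover.
Borda totals: Dover 32, Claremont 33, Kenton 22 → Claremont.
The two rules disagree: plurality picks Dover, Borda picks Claremont.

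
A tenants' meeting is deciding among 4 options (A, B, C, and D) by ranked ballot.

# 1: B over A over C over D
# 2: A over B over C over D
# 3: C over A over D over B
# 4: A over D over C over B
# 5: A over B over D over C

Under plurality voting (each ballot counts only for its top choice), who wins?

First-place vote totals:
  A: 3
  B: 1
  C: 1
  D: 0
A has the most first-place votes.

A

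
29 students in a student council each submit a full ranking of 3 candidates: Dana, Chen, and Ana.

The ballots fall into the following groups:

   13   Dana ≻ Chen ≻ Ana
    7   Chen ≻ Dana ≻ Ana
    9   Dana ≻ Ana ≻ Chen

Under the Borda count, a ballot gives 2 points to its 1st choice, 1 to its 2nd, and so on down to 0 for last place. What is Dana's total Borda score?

51

Borda scores:
  Dana: 13·2 + 7·1 + 9·2 = 51
  Chen: 13·1 + 7·2 + 9·0 = 27
  Ana: 13·0 + 7·0 + 9·1 = 9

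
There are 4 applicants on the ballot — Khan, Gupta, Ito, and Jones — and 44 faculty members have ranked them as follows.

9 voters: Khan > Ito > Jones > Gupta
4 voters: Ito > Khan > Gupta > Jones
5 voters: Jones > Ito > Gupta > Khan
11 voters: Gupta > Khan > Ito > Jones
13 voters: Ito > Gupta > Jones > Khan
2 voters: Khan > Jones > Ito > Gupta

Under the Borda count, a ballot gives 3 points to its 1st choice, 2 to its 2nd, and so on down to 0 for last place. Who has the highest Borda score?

Ito

Borda scores:
  Khan: 9·3 + 4·2 + 5·0 + 11·2 + 13·0 + 2·3 = 63
  Gupta: 9·0 + 4·1 + 5·1 + 11·3 + 13·2 + 2·0 = 68
  Ito: 9·2 + 4·3 + 5·2 + 11·1 + 13·3 + 2·1 = 92
  Jones: 9·1 + 4·0 + 5·3 + 11·0 + 13·1 + 2·2 = 41
Ito has the highest total.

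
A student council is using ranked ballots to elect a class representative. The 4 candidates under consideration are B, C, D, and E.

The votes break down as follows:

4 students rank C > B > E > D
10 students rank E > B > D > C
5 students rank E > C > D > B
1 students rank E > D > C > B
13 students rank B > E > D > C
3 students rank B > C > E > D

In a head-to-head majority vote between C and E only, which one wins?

Ballots ranking C above E: 4+3 = 7.
Ballots ranking E above C: 10+5+1+13 = 29.
E wins the head-to-head, 29–7.

E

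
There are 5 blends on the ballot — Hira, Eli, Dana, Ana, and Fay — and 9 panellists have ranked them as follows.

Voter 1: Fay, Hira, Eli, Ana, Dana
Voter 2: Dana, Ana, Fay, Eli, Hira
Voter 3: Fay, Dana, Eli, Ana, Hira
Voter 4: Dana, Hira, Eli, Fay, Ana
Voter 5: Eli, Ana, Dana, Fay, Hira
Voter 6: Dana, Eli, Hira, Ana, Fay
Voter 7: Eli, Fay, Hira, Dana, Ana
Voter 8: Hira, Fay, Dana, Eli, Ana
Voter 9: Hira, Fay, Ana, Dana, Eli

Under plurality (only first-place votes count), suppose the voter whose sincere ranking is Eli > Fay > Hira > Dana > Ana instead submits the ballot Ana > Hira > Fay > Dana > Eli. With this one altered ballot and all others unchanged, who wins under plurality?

Dana

First-place totals with the altered ballot: Hira 2, Eli 1, Dana 3, Ana 1, Fay 2.
The winner is unchanged: still Dana.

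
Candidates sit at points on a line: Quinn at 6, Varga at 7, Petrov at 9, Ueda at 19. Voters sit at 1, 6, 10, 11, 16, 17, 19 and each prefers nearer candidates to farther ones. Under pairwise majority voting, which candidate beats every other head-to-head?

With single-peaked preferences on a line, the Condorcet winner is the candidate closest to the median voter.
The median voter (position 11) is closest to Petrov at 9.
Check: Petrov vs Quinn — voters closer to Petrov: 5 of 7.

Petrov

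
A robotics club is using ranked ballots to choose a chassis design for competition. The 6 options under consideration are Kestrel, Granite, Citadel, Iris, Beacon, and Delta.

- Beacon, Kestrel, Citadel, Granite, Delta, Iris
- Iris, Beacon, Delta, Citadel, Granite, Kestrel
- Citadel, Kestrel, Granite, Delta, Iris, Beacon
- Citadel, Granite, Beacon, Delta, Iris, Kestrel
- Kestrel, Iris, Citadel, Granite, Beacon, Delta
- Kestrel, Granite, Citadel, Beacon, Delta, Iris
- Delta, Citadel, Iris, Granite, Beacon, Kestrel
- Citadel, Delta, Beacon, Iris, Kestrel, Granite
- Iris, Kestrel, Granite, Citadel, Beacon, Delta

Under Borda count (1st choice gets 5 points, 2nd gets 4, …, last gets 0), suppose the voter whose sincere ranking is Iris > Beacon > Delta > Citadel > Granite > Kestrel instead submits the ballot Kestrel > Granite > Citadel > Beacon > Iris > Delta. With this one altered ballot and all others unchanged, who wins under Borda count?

Citadel

Borda totals with the altered ballot: Kestrel 28, Granite 24, Citadel 33, Iris 17, Beacon 18, Delta 15.
The winner is unchanged: still Citadel.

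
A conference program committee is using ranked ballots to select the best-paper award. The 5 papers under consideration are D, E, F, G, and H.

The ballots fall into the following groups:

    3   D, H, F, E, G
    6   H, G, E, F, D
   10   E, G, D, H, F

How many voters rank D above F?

Ballots ranking D above F: 3+10 = 13.
Ballots ranking F above D: 6.
So 13 of 19 voters prefer D to F.

13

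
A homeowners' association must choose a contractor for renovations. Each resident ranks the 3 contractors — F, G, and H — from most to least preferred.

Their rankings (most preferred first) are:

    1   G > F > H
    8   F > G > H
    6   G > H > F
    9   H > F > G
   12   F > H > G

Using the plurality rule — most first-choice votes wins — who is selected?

F

First-place vote totals:
  F: 20
  G: 7
  H: 9
F has the most first-place votes.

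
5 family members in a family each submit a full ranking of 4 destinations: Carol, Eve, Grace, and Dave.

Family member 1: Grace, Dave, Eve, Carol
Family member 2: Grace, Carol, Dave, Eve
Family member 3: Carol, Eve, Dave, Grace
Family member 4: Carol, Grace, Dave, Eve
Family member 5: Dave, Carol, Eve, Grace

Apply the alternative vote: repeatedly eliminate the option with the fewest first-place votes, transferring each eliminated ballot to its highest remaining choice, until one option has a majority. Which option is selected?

Round 1: Carol 2, Grace 2, Dave 1, Eve 0. Eve has the fewest and is eliminated.
Round 2: Carol 2, Grace 2, Dave 1. Dave has the fewest and is eliminated.
Round 3: Carol 3, Grace 2. Carol has a majority.

Carol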